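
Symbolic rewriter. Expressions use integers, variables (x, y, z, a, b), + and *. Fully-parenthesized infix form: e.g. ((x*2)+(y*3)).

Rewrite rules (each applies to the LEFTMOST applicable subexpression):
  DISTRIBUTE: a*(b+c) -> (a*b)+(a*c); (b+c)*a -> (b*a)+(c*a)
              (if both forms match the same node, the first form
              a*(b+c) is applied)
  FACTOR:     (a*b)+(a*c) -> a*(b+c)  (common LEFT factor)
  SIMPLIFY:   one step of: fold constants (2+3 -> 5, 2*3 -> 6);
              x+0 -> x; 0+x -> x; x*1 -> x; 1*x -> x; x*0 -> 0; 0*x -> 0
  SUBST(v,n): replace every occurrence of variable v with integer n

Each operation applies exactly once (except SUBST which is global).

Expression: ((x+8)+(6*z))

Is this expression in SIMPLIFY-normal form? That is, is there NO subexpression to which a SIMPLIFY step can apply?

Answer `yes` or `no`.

Answer: yes

Derivation:
Expression: ((x+8)+(6*z))
Scanning for simplifiable subexpressions (pre-order)...
  at root: ((x+8)+(6*z)) (not simplifiable)
  at L: (x+8) (not simplifiable)
  at R: (6*z) (not simplifiable)
Result: no simplifiable subexpression found -> normal form.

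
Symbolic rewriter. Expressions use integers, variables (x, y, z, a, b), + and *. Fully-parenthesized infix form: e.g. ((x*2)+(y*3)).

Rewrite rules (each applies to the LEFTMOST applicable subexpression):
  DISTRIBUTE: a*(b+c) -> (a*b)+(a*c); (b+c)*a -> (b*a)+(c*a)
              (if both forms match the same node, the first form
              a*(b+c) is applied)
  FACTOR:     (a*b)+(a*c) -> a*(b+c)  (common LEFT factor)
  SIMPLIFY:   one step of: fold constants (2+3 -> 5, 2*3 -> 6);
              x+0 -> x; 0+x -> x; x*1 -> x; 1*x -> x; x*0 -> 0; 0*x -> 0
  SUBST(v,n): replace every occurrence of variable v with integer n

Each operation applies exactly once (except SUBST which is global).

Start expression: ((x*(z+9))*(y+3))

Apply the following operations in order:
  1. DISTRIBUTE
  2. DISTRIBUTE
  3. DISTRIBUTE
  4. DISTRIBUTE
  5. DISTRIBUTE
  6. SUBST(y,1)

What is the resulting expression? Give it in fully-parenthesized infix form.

Start: ((x*(z+9))*(y+3))
Apply DISTRIBUTE at root (target: ((x*(z+9))*(y+3))): ((x*(z+9))*(y+3)) -> (((x*(z+9))*y)+((x*(z+9))*3))
Apply DISTRIBUTE at LL (target: (x*(z+9))): (((x*(z+9))*y)+((x*(z+9))*3)) -> ((((x*z)+(x*9))*y)+((x*(z+9))*3))
Apply DISTRIBUTE at L (target: (((x*z)+(x*9))*y)): ((((x*z)+(x*9))*y)+((x*(z+9))*3)) -> ((((x*z)*y)+((x*9)*y))+((x*(z+9))*3))
Apply DISTRIBUTE at RL (target: (x*(z+9))): ((((x*z)*y)+((x*9)*y))+((x*(z+9))*3)) -> ((((x*z)*y)+((x*9)*y))+(((x*z)+(x*9))*3))
Apply DISTRIBUTE at R (target: (((x*z)+(x*9))*3)): ((((x*z)*y)+((x*9)*y))+(((x*z)+(x*9))*3)) -> ((((x*z)*y)+((x*9)*y))+(((x*z)*3)+((x*9)*3)))
Apply SUBST(y,1): ((((x*z)*y)+((x*9)*y))+(((x*z)*3)+((x*9)*3))) -> ((((x*z)*1)+((x*9)*1))+(((x*z)*3)+((x*9)*3)))

Answer: ((((x*z)*1)+((x*9)*1))+(((x*z)*3)+((x*9)*3)))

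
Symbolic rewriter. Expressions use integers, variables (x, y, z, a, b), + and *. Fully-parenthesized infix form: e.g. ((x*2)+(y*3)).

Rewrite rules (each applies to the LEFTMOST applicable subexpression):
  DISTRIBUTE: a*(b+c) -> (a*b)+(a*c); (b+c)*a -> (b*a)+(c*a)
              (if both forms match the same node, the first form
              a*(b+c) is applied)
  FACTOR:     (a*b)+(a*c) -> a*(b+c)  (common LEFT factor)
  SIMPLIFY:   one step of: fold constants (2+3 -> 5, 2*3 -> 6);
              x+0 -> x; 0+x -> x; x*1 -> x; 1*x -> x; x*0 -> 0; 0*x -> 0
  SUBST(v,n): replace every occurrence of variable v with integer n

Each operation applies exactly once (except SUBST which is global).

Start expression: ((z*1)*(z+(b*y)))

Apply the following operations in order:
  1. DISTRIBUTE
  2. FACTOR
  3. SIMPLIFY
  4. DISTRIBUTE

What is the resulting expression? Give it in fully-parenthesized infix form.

Start: ((z*1)*(z+(b*y)))
Apply DISTRIBUTE at root (target: ((z*1)*(z+(b*y)))): ((z*1)*(z+(b*y))) -> (((z*1)*z)+((z*1)*(b*y)))
Apply FACTOR at root (target: (((z*1)*z)+((z*1)*(b*y)))): (((z*1)*z)+((z*1)*(b*y))) -> ((z*1)*(z+(b*y)))
Apply SIMPLIFY at L (target: (z*1)): ((z*1)*(z+(b*y))) -> (z*(z+(b*y)))
Apply DISTRIBUTE at root (target: (z*(z+(b*y)))): (z*(z+(b*y))) -> ((z*z)+(z*(b*y)))

Answer: ((z*z)+(z*(b*y)))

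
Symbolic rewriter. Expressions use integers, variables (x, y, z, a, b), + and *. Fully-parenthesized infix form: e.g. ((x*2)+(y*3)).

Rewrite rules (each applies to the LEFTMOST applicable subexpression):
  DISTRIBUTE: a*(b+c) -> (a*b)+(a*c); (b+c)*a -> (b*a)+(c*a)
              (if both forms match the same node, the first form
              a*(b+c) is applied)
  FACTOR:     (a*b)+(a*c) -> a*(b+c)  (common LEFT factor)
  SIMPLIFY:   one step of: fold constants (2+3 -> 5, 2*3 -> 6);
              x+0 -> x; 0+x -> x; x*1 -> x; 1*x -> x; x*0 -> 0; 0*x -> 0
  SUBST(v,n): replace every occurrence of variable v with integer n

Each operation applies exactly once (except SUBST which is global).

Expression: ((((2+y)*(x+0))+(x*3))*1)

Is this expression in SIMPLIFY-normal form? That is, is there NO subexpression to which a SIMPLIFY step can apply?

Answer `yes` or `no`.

Expression: ((((2+y)*(x+0))+(x*3))*1)
Scanning for simplifiable subexpressions (pre-order)...
  at root: ((((2+y)*(x+0))+(x*3))*1) (SIMPLIFIABLE)
  at L: (((2+y)*(x+0))+(x*3)) (not simplifiable)
  at LL: ((2+y)*(x+0)) (not simplifiable)
  at LLL: (2+y) (not simplifiable)
  at LLR: (x+0) (SIMPLIFIABLE)
  at LR: (x*3) (not simplifiable)
Found simplifiable subexpr at path root: ((((2+y)*(x+0))+(x*3))*1)
One SIMPLIFY step would give: (((2+y)*(x+0))+(x*3))
-> NOT in normal form.

Answer: no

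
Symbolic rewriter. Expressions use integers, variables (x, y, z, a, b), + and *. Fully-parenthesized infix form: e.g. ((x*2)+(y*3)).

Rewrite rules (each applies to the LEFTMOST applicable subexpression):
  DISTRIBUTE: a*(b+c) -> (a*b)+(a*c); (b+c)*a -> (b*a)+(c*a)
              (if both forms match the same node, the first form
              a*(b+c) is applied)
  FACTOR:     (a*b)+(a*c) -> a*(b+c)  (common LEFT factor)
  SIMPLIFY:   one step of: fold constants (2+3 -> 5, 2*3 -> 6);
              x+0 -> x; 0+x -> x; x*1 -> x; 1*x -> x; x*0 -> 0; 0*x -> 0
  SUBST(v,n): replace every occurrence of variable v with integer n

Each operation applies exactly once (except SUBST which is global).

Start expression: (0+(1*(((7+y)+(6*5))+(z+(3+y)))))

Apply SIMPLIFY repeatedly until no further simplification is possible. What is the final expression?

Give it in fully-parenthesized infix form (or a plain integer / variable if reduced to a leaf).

Answer: (((7+y)+30)+(z+(3+y)))

Derivation:
Start: (0+(1*(((7+y)+(6*5))+(z+(3+y)))))
Step 1: at root: (0+(1*(((7+y)+(6*5))+(z+(3+y))))) -> (1*(((7+y)+(6*5))+(z+(3+y)))); overall: (0+(1*(((7+y)+(6*5))+(z+(3+y))))) -> (1*(((7+y)+(6*5))+(z+(3+y))))
Step 2: at root: (1*(((7+y)+(6*5))+(z+(3+y)))) -> (((7+y)+(6*5))+(z+(3+y))); overall: (1*(((7+y)+(6*5))+(z+(3+y)))) -> (((7+y)+(6*5))+(z+(3+y)))
Step 3: at LR: (6*5) -> 30; overall: (((7+y)+(6*5))+(z+(3+y))) -> (((7+y)+30)+(z+(3+y)))
Fixed point: (((7+y)+30)+(z+(3+y)))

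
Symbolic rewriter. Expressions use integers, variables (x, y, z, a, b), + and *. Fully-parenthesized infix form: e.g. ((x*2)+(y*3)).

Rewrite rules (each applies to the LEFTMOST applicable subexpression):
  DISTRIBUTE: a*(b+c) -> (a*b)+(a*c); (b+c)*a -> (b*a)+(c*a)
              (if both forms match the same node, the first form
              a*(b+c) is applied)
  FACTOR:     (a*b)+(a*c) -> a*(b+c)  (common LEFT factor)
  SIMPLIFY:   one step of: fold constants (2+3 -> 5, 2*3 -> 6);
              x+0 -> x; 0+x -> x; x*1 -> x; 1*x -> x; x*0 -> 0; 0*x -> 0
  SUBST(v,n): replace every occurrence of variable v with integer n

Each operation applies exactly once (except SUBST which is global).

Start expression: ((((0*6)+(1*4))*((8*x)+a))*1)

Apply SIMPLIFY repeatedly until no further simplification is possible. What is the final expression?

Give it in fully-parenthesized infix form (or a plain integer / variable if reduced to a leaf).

Answer: (4*((8*x)+a))

Derivation:
Start: ((((0*6)+(1*4))*((8*x)+a))*1)
Step 1: at root: ((((0*6)+(1*4))*((8*x)+a))*1) -> (((0*6)+(1*4))*((8*x)+a)); overall: ((((0*6)+(1*4))*((8*x)+a))*1) -> (((0*6)+(1*4))*((8*x)+a))
Step 2: at LL: (0*6) -> 0; overall: (((0*6)+(1*4))*((8*x)+a)) -> ((0+(1*4))*((8*x)+a))
Step 3: at L: (0+(1*4)) -> (1*4); overall: ((0+(1*4))*((8*x)+a)) -> ((1*4)*((8*x)+a))
Step 4: at L: (1*4) -> 4; overall: ((1*4)*((8*x)+a)) -> (4*((8*x)+a))
Fixed point: (4*((8*x)+a))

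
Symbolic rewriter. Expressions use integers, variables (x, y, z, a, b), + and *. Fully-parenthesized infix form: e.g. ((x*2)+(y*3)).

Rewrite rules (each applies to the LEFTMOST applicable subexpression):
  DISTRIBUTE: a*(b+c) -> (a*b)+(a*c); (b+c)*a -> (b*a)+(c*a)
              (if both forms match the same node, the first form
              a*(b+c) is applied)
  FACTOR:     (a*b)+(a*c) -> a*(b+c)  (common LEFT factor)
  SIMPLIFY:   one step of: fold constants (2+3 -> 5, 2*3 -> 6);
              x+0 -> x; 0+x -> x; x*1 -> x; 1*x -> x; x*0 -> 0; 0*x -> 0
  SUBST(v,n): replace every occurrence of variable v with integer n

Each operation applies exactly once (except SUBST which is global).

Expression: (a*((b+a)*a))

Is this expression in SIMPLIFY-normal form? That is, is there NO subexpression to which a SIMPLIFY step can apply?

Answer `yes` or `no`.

Answer: yes

Derivation:
Expression: (a*((b+a)*a))
Scanning for simplifiable subexpressions (pre-order)...
  at root: (a*((b+a)*a)) (not simplifiable)
  at R: ((b+a)*a) (not simplifiable)
  at RL: (b+a) (not simplifiable)
Result: no simplifiable subexpression found -> normal form.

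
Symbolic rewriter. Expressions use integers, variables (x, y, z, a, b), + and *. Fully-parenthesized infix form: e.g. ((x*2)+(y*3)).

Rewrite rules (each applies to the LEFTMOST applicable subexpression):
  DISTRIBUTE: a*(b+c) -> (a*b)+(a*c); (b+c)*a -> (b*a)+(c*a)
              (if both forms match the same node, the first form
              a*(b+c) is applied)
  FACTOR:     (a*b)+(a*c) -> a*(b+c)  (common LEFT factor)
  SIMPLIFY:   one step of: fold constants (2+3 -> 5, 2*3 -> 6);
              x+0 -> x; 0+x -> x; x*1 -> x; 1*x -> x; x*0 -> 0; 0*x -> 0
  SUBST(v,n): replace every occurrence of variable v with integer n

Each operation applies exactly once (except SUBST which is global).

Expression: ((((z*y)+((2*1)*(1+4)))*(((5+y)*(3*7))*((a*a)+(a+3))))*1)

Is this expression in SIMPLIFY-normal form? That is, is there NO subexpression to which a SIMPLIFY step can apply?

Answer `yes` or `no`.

Expression: ((((z*y)+((2*1)*(1+4)))*(((5+y)*(3*7))*((a*a)+(a+3))))*1)
Scanning for simplifiable subexpressions (pre-order)...
  at root: ((((z*y)+((2*1)*(1+4)))*(((5+y)*(3*7))*((a*a)+(a+3))))*1) (SIMPLIFIABLE)
  at L: (((z*y)+((2*1)*(1+4)))*(((5+y)*(3*7))*((a*a)+(a+3)))) (not simplifiable)
  at LL: ((z*y)+((2*1)*(1+4))) (not simplifiable)
  at LLL: (z*y) (not simplifiable)
  at LLR: ((2*1)*(1+4)) (not simplifiable)
  at LLRL: (2*1) (SIMPLIFIABLE)
  at LLRR: (1+4) (SIMPLIFIABLE)
  at LR: (((5+y)*(3*7))*((a*a)+(a+3))) (not simplifiable)
  at LRL: ((5+y)*(3*7)) (not simplifiable)
  at LRLL: (5+y) (not simplifiable)
  at LRLR: (3*7) (SIMPLIFIABLE)
  at LRR: ((a*a)+(a+3)) (not simplifiable)
  at LRRL: (a*a) (not simplifiable)
  at LRRR: (a+3) (not simplifiable)
Found simplifiable subexpr at path root: ((((z*y)+((2*1)*(1+4)))*(((5+y)*(3*7))*((a*a)+(a+3))))*1)
One SIMPLIFY step would give: (((z*y)+((2*1)*(1+4)))*(((5+y)*(3*7))*((a*a)+(a+3))))
-> NOT in normal form.

Answer: no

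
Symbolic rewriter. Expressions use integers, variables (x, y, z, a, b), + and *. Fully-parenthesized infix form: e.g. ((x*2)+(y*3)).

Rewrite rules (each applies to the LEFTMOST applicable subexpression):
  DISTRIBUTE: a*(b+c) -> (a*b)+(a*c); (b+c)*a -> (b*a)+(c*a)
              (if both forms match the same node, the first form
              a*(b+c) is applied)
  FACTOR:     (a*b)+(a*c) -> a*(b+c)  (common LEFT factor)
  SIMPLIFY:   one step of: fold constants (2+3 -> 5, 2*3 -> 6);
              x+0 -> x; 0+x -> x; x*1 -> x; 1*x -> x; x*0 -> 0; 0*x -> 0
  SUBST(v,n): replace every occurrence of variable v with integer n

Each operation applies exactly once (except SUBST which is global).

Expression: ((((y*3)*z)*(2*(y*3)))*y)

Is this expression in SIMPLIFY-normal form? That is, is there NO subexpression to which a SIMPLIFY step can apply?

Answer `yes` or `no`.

Expression: ((((y*3)*z)*(2*(y*3)))*y)
Scanning for simplifiable subexpressions (pre-order)...
  at root: ((((y*3)*z)*(2*(y*3)))*y) (not simplifiable)
  at L: (((y*3)*z)*(2*(y*3))) (not simplifiable)
  at LL: ((y*3)*z) (not simplifiable)
  at LLL: (y*3) (not simplifiable)
  at LR: (2*(y*3)) (not simplifiable)
  at LRR: (y*3) (not simplifiable)
Result: no simplifiable subexpression found -> normal form.

Answer: yes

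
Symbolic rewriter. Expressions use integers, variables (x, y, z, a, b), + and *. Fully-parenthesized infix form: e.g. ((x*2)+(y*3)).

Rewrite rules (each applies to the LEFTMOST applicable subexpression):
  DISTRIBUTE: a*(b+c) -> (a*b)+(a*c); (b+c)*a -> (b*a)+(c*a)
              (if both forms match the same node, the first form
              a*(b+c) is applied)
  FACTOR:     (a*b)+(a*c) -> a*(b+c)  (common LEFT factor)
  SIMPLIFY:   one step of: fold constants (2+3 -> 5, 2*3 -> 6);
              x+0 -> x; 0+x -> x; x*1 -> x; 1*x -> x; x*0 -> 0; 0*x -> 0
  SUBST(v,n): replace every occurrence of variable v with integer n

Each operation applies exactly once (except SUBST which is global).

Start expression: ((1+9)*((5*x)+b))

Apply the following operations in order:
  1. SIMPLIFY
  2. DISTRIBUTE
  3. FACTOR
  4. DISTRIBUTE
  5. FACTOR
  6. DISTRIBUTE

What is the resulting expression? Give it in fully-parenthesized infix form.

Answer: ((10*(5*x))+(10*b))

Derivation:
Start: ((1+9)*((5*x)+b))
Apply SIMPLIFY at L (target: (1+9)): ((1+9)*((5*x)+b)) -> (10*((5*x)+b))
Apply DISTRIBUTE at root (target: (10*((5*x)+b))): (10*((5*x)+b)) -> ((10*(5*x))+(10*b))
Apply FACTOR at root (target: ((10*(5*x))+(10*b))): ((10*(5*x))+(10*b)) -> (10*((5*x)+b))
Apply DISTRIBUTE at root (target: (10*((5*x)+b))): (10*((5*x)+b)) -> ((10*(5*x))+(10*b))
Apply FACTOR at root (target: ((10*(5*x))+(10*b))): ((10*(5*x))+(10*b)) -> (10*((5*x)+b))
Apply DISTRIBUTE at root (target: (10*((5*x)+b))): (10*((5*x)+b)) -> ((10*(5*x))+(10*b))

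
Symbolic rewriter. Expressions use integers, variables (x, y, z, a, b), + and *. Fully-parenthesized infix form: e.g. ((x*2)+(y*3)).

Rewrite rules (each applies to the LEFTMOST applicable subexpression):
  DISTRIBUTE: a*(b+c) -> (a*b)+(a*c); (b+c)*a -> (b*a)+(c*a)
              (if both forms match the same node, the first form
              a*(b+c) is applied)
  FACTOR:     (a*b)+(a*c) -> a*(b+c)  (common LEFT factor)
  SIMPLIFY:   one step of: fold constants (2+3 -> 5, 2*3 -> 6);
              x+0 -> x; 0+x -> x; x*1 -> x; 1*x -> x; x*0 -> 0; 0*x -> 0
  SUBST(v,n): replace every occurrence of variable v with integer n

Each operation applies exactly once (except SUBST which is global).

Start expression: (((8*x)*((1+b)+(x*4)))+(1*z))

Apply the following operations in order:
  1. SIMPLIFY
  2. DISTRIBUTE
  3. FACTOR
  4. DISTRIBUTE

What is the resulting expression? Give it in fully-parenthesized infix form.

Start: (((8*x)*((1+b)+(x*4)))+(1*z))
Apply SIMPLIFY at R (target: (1*z)): (((8*x)*((1+b)+(x*4)))+(1*z)) -> (((8*x)*((1+b)+(x*4)))+z)
Apply DISTRIBUTE at L (target: ((8*x)*((1+b)+(x*4)))): (((8*x)*((1+b)+(x*4)))+z) -> ((((8*x)*(1+b))+((8*x)*(x*4)))+z)
Apply FACTOR at L (target: (((8*x)*(1+b))+((8*x)*(x*4)))): ((((8*x)*(1+b))+((8*x)*(x*4)))+z) -> (((8*x)*((1+b)+(x*4)))+z)
Apply DISTRIBUTE at L (target: ((8*x)*((1+b)+(x*4)))): (((8*x)*((1+b)+(x*4)))+z) -> ((((8*x)*(1+b))+((8*x)*(x*4)))+z)

Answer: ((((8*x)*(1+b))+((8*x)*(x*4)))+z)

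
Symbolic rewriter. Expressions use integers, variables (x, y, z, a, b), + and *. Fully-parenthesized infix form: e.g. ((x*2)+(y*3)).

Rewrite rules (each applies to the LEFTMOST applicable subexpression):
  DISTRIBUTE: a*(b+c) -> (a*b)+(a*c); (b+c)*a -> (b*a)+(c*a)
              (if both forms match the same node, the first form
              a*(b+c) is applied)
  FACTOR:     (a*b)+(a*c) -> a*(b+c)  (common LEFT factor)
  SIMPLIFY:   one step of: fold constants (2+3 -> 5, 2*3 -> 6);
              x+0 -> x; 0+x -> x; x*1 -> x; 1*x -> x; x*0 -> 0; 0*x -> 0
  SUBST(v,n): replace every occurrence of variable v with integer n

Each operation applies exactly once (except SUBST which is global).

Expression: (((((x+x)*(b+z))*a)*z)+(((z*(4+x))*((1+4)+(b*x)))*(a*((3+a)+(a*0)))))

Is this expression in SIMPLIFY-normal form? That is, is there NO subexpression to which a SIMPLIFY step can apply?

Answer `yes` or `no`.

Answer: no

Derivation:
Expression: (((((x+x)*(b+z))*a)*z)+(((z*(4+x))*((1+4)+(b*x)))*(a*((3+a)+(a*0)))))
Scanning for simplifiable subexpressions (pre-order)...
  at root: (((((x+x)*(b+z))*a)*z)+(((z*(4+x))*((1+4)+(b*x)))*(a*((3+a)+(a*0))))) (not simplifiable)
  at L: ((((x+x)*(b+z))*a)*z) (not simplifiable)
  at LL: (((x+x)*(b+z))*a) (not simplifiable)
  at LLL: ((x+x)*(b+z)) (not simplifiable)
  at LLLL: (x+x) (not simplifiable)
  at LLLR: (b+z) (not simplifiable)
  at R: (((z*(4+x))*((1+4)+(b*x)))*(a*((3+a)+(a*0)))) (not simplifiable)
  at RL: ((z*(4+x))*((1+4)+(b*x))) (not simplifiable)
  at RLL: (z*(4+x)) (not simplifiable)
  at RLLR: (4+x) (not simplifiable)
  at RLR: ((1+4)+(b*x)) (not simplifiable)
  at RLRL: (1+4) (SIMPLIFIABLE)
  at RLRR: (b*x) (not simplifiable)
  at RR: (a*((3+a)+(a*0))) (not simplifiable)
  at RRR: ((3+a)+(a*0)) (not simplifiable)
  at RRRL: (3+a) (not simplifiable)
  at RRRR: (a*0) (SIMPLIFIABLE)
Found simplifiable subexpr at path RLRL: (1+4)
One SIMPLIFY step would give: (((((x+x)*(b+z))*a)*z)+(((z*(4+x))*(5+(b*x)))*(a*((3+a)+(a*0)))))
-> NOT in normal form.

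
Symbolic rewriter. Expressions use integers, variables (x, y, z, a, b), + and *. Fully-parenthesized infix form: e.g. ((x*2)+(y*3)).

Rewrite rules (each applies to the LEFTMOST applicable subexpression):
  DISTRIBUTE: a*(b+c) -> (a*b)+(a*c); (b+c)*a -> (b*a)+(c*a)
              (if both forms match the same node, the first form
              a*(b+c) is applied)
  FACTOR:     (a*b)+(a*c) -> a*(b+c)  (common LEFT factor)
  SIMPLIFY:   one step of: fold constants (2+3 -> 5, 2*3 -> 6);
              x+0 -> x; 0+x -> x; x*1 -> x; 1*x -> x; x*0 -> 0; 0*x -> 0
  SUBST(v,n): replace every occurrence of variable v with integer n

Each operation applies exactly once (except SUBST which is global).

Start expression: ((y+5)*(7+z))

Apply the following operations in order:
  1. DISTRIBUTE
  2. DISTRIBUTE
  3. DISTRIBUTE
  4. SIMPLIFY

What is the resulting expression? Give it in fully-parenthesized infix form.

Start: ((y+5)*(7+z))
Apply DISTRIBUTE at root (target: ((y+5)*(7+z))): ((y+5)*(7+z)) -> (((y+5)*7)+((y+5)*z))
Apply DISTRIBUTE at L (target: ((y+5)*7)): (((y+5)*7)+((y+5)*z)) -> (((y*7)+(5*7))+((y+5)*z))
Apply DISTRIBUTE at R (target: ((y+5)*z)): (((y*7)+(5*7))+((y+5)*z)) -> (((y*7)+(5*7))+((y*z)+(5*z)))
Apply SIMPLIFY at LR (target: (5*7)): (((y*7)+(5*7))+((y*z)+(5*z))) -> (((y*7)+35)+((y*z)+(5*z)))

Answer: (((y*7)+35)+((y*z)+(5*z)))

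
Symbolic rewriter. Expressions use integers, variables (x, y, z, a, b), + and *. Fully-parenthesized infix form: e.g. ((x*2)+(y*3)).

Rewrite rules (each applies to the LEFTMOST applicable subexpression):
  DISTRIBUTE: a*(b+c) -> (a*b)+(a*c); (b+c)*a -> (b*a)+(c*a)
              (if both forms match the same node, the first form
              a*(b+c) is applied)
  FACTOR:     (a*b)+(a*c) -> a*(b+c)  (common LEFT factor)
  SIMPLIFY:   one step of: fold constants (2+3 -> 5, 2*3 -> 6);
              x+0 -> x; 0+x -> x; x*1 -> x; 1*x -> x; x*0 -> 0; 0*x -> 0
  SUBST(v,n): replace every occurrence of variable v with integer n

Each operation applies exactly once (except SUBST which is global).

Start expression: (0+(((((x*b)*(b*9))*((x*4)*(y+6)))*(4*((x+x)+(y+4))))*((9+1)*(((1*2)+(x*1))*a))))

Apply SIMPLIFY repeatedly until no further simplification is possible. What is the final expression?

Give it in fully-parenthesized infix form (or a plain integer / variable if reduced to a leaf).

Answer: (((((x*b)*(b*9))*((x*4)*(y+6)))*(4*((x+x)+(y+4))))*(10*((2+x)*a)))

Derivation:
Start: (0+(((((x*b)*(b*9))*((x*4)*(y+6)))*(4*((x+x)+(y+4))))*((9+1)*(((1*2)+(x*1))*a))))
Step 1: at root: (0+(((((x*b)*(b*9))*((x*4)*(y+6)))*(4*((x+x)+(y+4))))*((9+1)*(((1*2)+(x*1))*a)))) -> (((((x*b)*(b*9))*((x*4)*(y+6)))*(4*((x+x)+(y+4))))*((9+1)*(((1*2)+(x*1))*a))); overall: (0+(((((x*b)*(b*9))*((x*4)*(y+6)))*(4*((x+x)+(y+4))))*((9+1)*(((1*2)+(x*1))*a)))) -> (((((x*b)*(b*9))*((x*4)*(y+6)))*(4*((x+x)+(y+4))))*((9+1)*(((1*2)+(x*1))*a)))
Step 2: at RL: (9+1) -> 10; overall: (((((x*b)*(b*9))*((x*4)*(y+6)))*(4*((x+x)+(y+4))))*((9+1)*(((1*2)+(x*1))*a))) -> (((((x*b)*(b*9))*((x*4)*(y+6)))*(4*((x+x)+(y+4))))*(10*(((1*2)+(x*1))*a)))
Step 3: at RRLL: (1*2) -> 2; overall: (((((x*b)*(b*9))*((x*4)*(y+6)))*(4*((x+x)+(y+4))))*(10*(((1*2)+(x*1))*a))) -> (((((x*b)*(b*9))*((x*4)*(y+6)))*(4*((x+x)+(y+4))))*(10*((2+(x*1))*a)))
Step 4: at RRLR: (x*1) -> x; overall: (((((x*b)*(b*9))*((x*4)*(y+6)))*(4*((x+x)+(y+4))))*(10*((2+(x*1))*a))) -> (((((x*b)*(b*9))*((x*4)*(y+6)))*(4*((x+x)+(y+4))))*(10*((2+x)*a)))
Fixed point: (((((x*b)*(b*9))*((x*4)*(y+6)))*(4*((x+x)+(y+4))))*(10*((2+x)*a)))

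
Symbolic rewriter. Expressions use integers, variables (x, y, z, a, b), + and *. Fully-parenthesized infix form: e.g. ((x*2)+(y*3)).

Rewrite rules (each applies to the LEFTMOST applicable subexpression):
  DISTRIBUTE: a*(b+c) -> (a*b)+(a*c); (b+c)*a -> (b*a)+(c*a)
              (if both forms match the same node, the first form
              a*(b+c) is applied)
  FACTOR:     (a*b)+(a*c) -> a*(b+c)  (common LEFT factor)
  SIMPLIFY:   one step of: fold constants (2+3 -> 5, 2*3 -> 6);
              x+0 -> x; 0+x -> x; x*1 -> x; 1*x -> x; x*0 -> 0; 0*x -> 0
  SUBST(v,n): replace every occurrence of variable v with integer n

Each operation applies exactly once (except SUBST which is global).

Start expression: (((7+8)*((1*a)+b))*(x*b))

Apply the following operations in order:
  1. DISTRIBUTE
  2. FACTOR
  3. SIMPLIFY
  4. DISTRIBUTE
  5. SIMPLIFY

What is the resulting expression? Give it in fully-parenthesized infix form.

Start: (((7+8)*((1*a)+b))*(x*b))
Apply DISTRIBUTE at L (target: ((7+8)*((1*a)+b))): (((7+8)*((1*a)+b))*(x*b)) -> ((((7+8)*(1*a))+((7+8)*b))*(x*b))
Apply FACTOR at L (target: (((7+8)*(1*a))+((7+8)*b))): ((((7+8)*(1*a))+((7+8)*b))*(x*b)) -> (((7+8)*((1*a)+b))*(x*b))
Apply SIMPLIFY at LL (target: (7+8)): (((7+8)*((1*a)+b))*(x*b)) -> ((15*((1*a)+b))*(x*b))
Apply DISTRIBUTE at L (target: (15*((1*a)+b))): ((15*((1*a)+b))*(x*b)) -> (((15*(1*a))+(15*b))*(x*b))
Apply SIMPLIFY at LLR (target: (1*a)): (((15*(1*a))+(15*b))*(x*b)) -> (((15*a)+(15*b))*(x*b))

Answer: (((15*a)+(15*b))*(x*b))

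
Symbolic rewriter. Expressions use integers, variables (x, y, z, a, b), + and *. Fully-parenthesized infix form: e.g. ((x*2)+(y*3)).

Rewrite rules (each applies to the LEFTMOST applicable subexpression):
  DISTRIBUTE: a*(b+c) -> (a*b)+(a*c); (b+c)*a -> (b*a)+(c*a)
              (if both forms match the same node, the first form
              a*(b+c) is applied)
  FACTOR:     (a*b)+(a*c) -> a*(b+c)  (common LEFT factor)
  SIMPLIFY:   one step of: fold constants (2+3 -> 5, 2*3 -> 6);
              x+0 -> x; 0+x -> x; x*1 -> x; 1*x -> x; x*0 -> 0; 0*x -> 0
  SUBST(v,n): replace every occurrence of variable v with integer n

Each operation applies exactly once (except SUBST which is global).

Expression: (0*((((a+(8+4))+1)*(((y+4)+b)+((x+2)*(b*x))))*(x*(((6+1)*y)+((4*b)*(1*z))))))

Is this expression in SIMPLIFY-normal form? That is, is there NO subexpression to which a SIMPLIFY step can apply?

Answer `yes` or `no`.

Answer: no

Derivation:
Expression: (0*((((a+(8+4))+1)*(((y+4)+b)+((x+2)*(b*x))))*(x*(((6+1)*y)+((4*b)*(1*z))))))
Scanning for simplifiable subexpressions (pre-order)...
  at root: (0*((((a+(8+4))+1)*(((y+4)+b)+((x+2)*(b*x))))*(x*(((6+1)*y)+((4*b)*(1*z)))))) (SIMPLIFIABLE)
  at R: ((((a+(8+4))+1)*(((y+4)+b)+((x+2)*(b*x))))*(x*(((6+1)*y)+((4*b)*(1*z))))) (not simplifiable)
  at RL: (((a+(8+4))+1)*(((y+4)+b)+((x+2)*(b*x)))) (not simplifiable)
  at RLL: ((a+(8+4))+1) (not simplifiable)
  at RLLL: (a+(8+4)) (not simplifiable)
  at RLLLR: (8+4) (SIMPLIFIABLE)
  at RLR: (((y+4)+b)+((x+2)*(b*x))) (not simplifiable)
  at RLRL: ((y+4)+b) (not simplifiable)
  at RLRLL: (y+4) (not simplifiable)
  at RLRR: ((x+2)*(b*x)) (not simplifiable)
  at RLRRL: (x+2) (not simplifiable)
  at RLRRR: (b*x) (not simplifiable)
  at RR: (x*(((6+1)*y)+((4*b)*(1*z)))) (not simplifiable)
  at RRR: (((6+1)*y)+((4*b)*(1*z))) (not simplifiable)
  at RRRL: ((6+1)*y) (not simplifiable)
  at RRRLL: (6+1) (SIMPLIFIABLE)
  at RRRR: ((4*b)*(1*z)) (not simplifiable)
  at RRRRL: (4*b) (not simplifiable)
  at RRRRR: (1*z) (SIMPLIFIABLE)
Found simplifiable subexpr at path root: (0*((((a+(8+4))+1)*(((y+4)+b)+((x+2)*(b*x))))*(x*(((6+1)*y)+((4*b)*(1*z))))))
One SIMPLIFY step would give: 0
-> NOT in normal form.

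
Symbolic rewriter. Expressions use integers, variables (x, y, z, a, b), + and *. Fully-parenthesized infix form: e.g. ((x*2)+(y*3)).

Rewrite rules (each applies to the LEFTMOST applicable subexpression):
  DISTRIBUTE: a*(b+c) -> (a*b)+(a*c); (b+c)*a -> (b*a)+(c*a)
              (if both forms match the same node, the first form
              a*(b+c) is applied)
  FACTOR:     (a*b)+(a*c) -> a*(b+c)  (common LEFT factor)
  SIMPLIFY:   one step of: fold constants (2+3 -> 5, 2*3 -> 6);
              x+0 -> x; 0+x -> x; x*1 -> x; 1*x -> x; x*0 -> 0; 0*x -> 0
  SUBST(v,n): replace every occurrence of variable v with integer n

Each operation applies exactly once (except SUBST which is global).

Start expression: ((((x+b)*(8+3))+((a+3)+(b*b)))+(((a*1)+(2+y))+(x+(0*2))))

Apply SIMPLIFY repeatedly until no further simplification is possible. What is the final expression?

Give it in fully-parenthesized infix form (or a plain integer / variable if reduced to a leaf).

Start: ((((x+b)*(8+3))+((a+3)+(b*b)))+(((a*1)+(2+y))+(x+(0*2))))
Step 1: at LLR: (8+3) -> 11; overall: ((((x+b)*(8+3))+((a+3)+(b*b)))+(((a*1)+(2+y))+(x+(0*2)))) -> ((((x+b)*11)+((a+3)+(b*b)))+(((a*1)+(2+y))+(x+(0*2))))
Step 2: at RLL: (a*1) -> a; overall: ((((x+b)*11)+((a+3)+(b*b)))+(((a*1)+(2+y))+(x+(0*2)))) -> ((((x+b)*11)+((a+3)+(b*b)))+((a+(2+y))+(x+(0*2))))
Step 3: at RRR: (0*2) -> 0; overall: ((((x+b)*11)+((a+3)+(b*b)))+((a+(2+y))+(x+(0*2)))) -> ((((x+b)*11)+((a+3)+(b*b)))+((a+(2+y))+(x+0)))
Step 4: at RR: (x+0) -> x; overall: ((((x+b)*11)+((a+3)+(b*b)))+((a+(2+y))+(x+0))) -> ((((x+b)*11)+((a+3)+(b*b)))+((a+(2+y))+x))
Fixed point: ((((x+b)*11)+((a+3)+(b*b)))+((a+(2+y))+x))

Answer: ((((x+b)*11)+((a+3)+(b*b)))+((a+(2+y))+x))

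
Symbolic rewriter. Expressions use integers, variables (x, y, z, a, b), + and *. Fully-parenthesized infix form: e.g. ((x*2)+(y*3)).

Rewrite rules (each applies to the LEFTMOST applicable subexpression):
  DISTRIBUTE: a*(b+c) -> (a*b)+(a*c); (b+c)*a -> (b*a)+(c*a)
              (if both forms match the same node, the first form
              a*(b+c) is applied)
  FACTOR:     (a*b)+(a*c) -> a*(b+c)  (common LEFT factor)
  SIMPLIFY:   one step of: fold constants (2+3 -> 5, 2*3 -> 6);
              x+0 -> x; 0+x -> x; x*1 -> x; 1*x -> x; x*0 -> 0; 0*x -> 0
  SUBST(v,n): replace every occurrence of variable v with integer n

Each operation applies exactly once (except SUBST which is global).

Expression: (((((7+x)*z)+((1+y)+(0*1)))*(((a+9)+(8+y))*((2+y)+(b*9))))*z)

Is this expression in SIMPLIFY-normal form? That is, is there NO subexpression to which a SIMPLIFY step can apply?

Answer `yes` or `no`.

Answer: no

Derivation:
Expression: (((((7+x)*z)+((1+y)+(0*1)))*(((a+9)+(8+y))*((2+y)+(b*9))))*z)
Scanning for simplifiable subexpressions (pre-order)...
  at root: (((((7+x)*z)+((1+y)+(0*1)))*(((a+9)+(8+y))*((2+y)+(b*9))))*z) (not simplifiable)
  at L: ((((7+x)*z)+((1+y)+(0*1)))*(((a+9)+(8+y))*((2+y)+(b*9)))) (not simplifiable)
  at LL: (((7+x)*z)+((1+y)+(0*1))) (not simplifiable)
  at LLL: ((7+x)*z) (not simplifiable)
  at LLLL: (7+x) (not simplifiable)
  at LLR: ((1+y)+(0*1)) (not simplifiable)
  at LLRL: (1+y) (not simplifiable)
  at LLRR: (0*1) (SIMPLIFIABLE)
  at LR: (((a+9)+(8+y))*((2+y)+(b*9))) (not simplifiable)
  at LRL: ((a+9)+(8+y)) (not simplifiable)
  at LRLL: (a+9) (not simplifiable)
  at LRLR: (8+y) (not simplifiable)
  at LRR: ((2+y)+(b*9)) (not simplifiable)
  at LRRL: (2+y) (not simplifiable)
  at LRRR: (b*9) (not simplifiable)
Found simplifiable subexpr at path LLRR: (0*1)
One SIMPLIFY step would give: (((((7+x)*z)+((1+y)+0))*(((a+9)+(8+y))*((2+y)+(b*9))))*z)
-> NOT in normal form.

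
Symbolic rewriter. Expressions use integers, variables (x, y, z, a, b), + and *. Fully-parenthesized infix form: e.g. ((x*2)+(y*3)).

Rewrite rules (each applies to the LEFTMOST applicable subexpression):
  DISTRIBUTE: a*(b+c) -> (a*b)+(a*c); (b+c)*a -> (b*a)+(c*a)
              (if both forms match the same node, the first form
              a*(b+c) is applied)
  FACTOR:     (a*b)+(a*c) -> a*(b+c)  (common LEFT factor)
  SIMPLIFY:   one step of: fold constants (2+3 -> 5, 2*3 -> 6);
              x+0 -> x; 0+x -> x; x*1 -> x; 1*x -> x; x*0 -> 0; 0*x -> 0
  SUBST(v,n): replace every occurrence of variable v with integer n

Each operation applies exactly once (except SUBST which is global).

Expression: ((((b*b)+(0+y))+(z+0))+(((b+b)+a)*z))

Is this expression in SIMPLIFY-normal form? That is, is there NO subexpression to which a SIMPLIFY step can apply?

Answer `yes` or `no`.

Expression: ((((b*b)+(0+y))+(z+0))+(((b+b)+a)*z))
Scanning for simplifiable subexpressions (pre-order)...
  at root: ((((b*b)+(0+y))+(z+0))+(((b+b)+a)*z)) (not simplifiable)
  at L: (((b*b)+(0+y))+(z+0)) (not simplifiable)
  at LL: ((b*b)+(0+y)) (not simplifiable)
  at LLL: (b*b) (not simplifiable)
  at LLR: (0+y) (SIMPLIFIABLE)
  at LR: (z+0) (SIMPLIFIABLE)
  at R: (((b+b)+a)*z) (not simplifiable)
  at RL: ((b+b)+a) (not simplifiable)
  at RLL: (b+b) (not simplifiable)
Found simplifiable subexpr at path LLR: (0+y)
One SIMPLIFY step would give: ((((b*b)+y)+(z+0))+(((b+b)+a)*z))
-> NOT in normal form.

Answer: no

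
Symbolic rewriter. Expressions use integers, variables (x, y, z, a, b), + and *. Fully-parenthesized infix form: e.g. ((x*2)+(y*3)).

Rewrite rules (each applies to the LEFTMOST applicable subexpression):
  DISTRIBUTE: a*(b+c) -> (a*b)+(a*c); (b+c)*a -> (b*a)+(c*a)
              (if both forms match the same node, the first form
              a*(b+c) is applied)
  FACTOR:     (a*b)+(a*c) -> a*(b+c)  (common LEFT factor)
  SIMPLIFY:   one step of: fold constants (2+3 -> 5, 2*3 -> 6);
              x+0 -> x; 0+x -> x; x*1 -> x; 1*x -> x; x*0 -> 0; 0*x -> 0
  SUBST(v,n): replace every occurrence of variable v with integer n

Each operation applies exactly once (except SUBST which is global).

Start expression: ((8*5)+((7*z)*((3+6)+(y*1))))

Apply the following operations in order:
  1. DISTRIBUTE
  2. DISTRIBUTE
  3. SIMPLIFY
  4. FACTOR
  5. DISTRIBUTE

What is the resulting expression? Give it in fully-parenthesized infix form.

Answer: (40+((((7*z)*3)+((7*z)*6))+((7*z)*(y*1))))

Derivation:
Start: ((8*5)+((7*z)*((3+6)+(y*1))))
Apply DISTRIBUTE at R (target: ((7*z)*((3+6)+(y*1)))): ((8*5)+((7*z)*((3+6)+(y*1)))) -> ((8*5)+(((7*z)*(3+6))+((7*z)*(y*1))))
Apply DISTRIBUTE at RL (target: ((7*z)*(3+6))): ((8*5)+(((7*z)*(3+6))+((7*z)*(y*1)))) -> ((8*5)+((((7*z)*3)+((7*z)*6))+((7*z)*(y*1))))
Apply SIMPLIFY at L (target: (8*5)): ((8*5)+((((7*z)*3)+((7*z)*6))+((7*z)*(y*1)))) -> (40+((((7*z)*3)+((7*z)*6))+((7*z)*(y*1))))
Apply FACTOR at RL (target: (((7*z)*3)+((7*z)*6))): (40+((((7*z)*3)+((7*z)*6))+((7*z)*(y*1)))) -> (40+(((7*z)*(3+6))+((7*z)*(y*1))))
Apply DISTRIBUTE at RL (target: ((7*z)*(3+6))): (40+(((7*z)*(3+6))+((7*z)*(y*1)))) -> (40+((((7*z)*3)+((7*z)*6))+((7*z)*(y*1))))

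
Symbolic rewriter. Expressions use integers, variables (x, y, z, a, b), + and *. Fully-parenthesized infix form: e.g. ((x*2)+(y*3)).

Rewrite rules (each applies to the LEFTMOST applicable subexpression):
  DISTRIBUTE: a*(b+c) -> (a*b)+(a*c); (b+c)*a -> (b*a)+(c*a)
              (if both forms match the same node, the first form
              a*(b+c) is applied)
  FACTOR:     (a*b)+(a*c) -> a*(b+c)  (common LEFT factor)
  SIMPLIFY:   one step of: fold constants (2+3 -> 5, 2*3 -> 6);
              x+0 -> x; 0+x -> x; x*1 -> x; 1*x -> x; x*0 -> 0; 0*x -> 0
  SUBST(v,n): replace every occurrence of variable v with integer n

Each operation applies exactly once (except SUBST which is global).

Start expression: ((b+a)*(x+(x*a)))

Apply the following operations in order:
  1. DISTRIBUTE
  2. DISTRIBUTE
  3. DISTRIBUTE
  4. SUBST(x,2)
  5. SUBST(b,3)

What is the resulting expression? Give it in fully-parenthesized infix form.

Answer: (((3*2)+(a*2))+((3*(2*a))+(a*(2*a))))

Derivation:
Start: ((b+a)*(x+(x*a)))
Apply DISTRIBUTE at root (target: ((b+a)*(x+(x*a)))): ((b+a)*(x+(x*a))) -> (((b+a)*x)+((b+a)*(x*a)))
Apply DISTRIBUTE at L (target: ((b+a)*x)): (((b+a)*x)+((b+a)*(x*a))) -> (((b*x)+(a*x))+((b+a)*(x*a)))
Apply DISTRIBUTE at R (target: ((b+a)*(x*a))): (((b*x)+(a*x))+((b+a)*(x*a))) -> (((b*x)+(a*x))+((b*(x*a))+(a*(x*a))))
Apply SUBST(x,2): (((b*x)+(a*x))+((b*(x*a))+(a*(x*a)))) -> (((b*2)+(a*2))+((b*(2*a))+(a*(2*a))))
Apply SUBST(b,3): (((b*2)+(a*2))+((b*(2*a))+(a*(2*a)))) -> (((3*2)+(a*2))+((3*(2*a))+(a*(2*a))))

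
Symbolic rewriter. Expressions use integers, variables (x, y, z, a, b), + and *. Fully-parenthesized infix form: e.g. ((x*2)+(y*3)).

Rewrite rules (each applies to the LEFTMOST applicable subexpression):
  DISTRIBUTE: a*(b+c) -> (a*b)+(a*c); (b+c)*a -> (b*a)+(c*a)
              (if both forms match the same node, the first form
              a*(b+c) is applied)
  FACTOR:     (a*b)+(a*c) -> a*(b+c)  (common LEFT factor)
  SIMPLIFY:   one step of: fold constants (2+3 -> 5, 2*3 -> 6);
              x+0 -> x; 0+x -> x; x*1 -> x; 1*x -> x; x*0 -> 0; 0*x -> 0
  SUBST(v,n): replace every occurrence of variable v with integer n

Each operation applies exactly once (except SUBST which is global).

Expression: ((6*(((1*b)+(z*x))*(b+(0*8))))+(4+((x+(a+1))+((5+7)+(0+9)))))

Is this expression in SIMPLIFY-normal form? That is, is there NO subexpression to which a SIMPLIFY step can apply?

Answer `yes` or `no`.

Answer: no

Derivation:
Expression: ((6*(((1*b)+(z*x))*(b+(0*8))))+(4+((x+(a+1))+((5+7)+(0+9)))))
Scanning for simplifiable subexpressions (pre-order)...
  at root: ((6*(((1*b)+(z*x))*(b+(0*8))))+(4+((x+(a+1))+((5+7)+(0+9))))) (not simplifiable)
  at L: (6*(((1*b)+(z*x))*(b+(0*8)))) (not simplifiable)
  at LR: (((1*b)+(z*x))*(b+(0*8))) (not simplifiable)
  at LRL: ((1*b)+(z*x)) (not simplifiable)
  at LRLL: (1*b) (SIMPLIFIABLE)
  at LRLR: (z*x) (not simplifiable)
  at LRR: (b+(0*8)) (not simplifiable)
  at LRRR: (0*8) (SIMPLIFIABLE)
  at R: (4+((x+(a+1))+((5+7)+(0+9)))) (not simplifiable)
  at RR: ((x+(a+1))+((5+7)+(0+9))) (not simplifiable)
  at RRL: (x+(a+1)) (not simplifiable)
  at RRLR: (a+1) (not simplifiable)
  at RRR: ((5+7)+(0+9)) (not simplifiable)
  at RRRL: (5+7) (SIMPLIFIABLE)
  at RRRR: (0+9) (SIMPLIFIABLE)
Found simplifiable subexpr at path LRLL: (1*b)
One SIMPLIFY step would give: ((6*((b+(z*x))*(b+(0*8))))+(4+((x+(a+1))+((5+7)+(0+9)))))
-> NOT in normal form.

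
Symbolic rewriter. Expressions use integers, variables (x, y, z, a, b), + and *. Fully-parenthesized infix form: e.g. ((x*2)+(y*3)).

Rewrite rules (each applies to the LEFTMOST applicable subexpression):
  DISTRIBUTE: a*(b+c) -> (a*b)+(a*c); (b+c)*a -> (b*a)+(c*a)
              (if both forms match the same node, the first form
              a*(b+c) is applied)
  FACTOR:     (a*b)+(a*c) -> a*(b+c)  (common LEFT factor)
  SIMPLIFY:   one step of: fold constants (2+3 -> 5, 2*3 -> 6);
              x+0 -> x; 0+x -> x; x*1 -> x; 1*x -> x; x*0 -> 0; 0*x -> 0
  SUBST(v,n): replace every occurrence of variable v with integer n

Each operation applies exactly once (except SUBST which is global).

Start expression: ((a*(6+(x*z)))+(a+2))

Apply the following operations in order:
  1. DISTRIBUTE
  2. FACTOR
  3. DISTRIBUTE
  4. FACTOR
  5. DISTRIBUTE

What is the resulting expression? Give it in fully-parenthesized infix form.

Answer: (((a*6)+(a*(x*z)))+(a+2))

Derivation:
Start: ((a*(6+(x*z)))+(a+2))
Apply DISTRIBUTE at L (target: (a*(6+(x*z)))): ((a*(6+(x*z)))+(a+2)) -> (((a*6)+(a*(x*z)))+(a+2))
Apply FACTOR at L (target: ((a*6)+(a*(x*z)))): (((a*6)+(a*(x*z)))+(a+2)) -> ((a*(6+(x*z)))+(a+2))
Apply DISTRIBUTE at L (target: (a*(6+(x*z)))): ((a*(6+(x*z)))+(a+2)) -> (((a*6)+(a*(x*z)))+(a+2))
Apply FACTOR at L (target: ((a*6)+(a*(x*z)))): (((a*6)+(a*(x*z)))+(a+2)) -> ((a*(6+(x*z)))+(a+2))
Apply DISTRIBUTE at L (target: (a*(6+(x*z)))): ((a*(6+(x*z)))+(a+2)) -> (((a*6)+(a*(x*z)))+(a+2))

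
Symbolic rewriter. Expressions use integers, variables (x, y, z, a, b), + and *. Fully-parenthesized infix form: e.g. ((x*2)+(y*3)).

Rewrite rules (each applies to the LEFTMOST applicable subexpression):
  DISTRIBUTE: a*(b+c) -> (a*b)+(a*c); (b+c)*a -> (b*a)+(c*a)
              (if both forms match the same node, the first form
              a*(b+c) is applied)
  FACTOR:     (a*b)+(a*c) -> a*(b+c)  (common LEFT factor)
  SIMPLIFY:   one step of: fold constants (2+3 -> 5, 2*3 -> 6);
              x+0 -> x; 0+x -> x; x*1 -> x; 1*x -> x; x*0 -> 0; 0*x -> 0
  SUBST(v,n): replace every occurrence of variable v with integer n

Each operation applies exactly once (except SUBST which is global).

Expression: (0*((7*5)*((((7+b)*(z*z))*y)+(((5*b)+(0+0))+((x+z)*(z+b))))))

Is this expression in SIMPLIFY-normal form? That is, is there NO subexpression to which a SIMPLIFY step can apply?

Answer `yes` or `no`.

Answer: no

Derivation:
Expression: (0*((7*5)*((((7+b)*(z*z))*y)+(((5*b)+(0+0))+((x+z)*(z+b))))))
Scanning for simplifiable subexpressions (pre-order)...
  at root: (0*((7*5)*((((7+b)*(z*z))*y)+(((5*b)+(0+0))+((x+z)*(z+b)))))) (SIMPLIFIABLE)
  at R: ((7*5)*((((7+b)*(z*z))*y)+(((5*b)+(0+0))+((x+z)*(z+b))))) (not simplifiable)
  at RL: (7*5) (SIMPLIFIABLE)
  at RR: ((((7+b)*(z*z))*y)+(((5*b)+(0+0))+((x+z)*(z+b)))) (not simplifiable)
  at RRL: (((7+b)*(z*z))*y) (not simplifiable)
  at RRLL: ((7+b)*(z*z)) (not simplifiable)
  at RRLLL: (7+b) (not simplifiable)
  at RRLLR: (z*z) (not simplifiable)
  at RRR: (((5*b)+(0+0))+((x+z)*(z+b))) (not simplifiable)
  at RRRL: ((5*b)+(0+0)) (not simplifiable)
  at RRRLL: (5*b) (not simplifiable)
  at RRRLR: (0+0) (SIMPLIFIABLE)
  at RRRR: ((x+z)*(z+b)) (not simplifiable)
  at RRRRL: (x+z) (not simplifiable)
  at RRRRR: (z+b) (not simplifiable)
Found simplifiable subexpr at path root: (0*((7*5)*((((7+b)*(z*z))*y)+(((5*b)+(0+0))+((x+z)*(z+b))))))
One SIMPLIFY step would give: 0
-> NOT in normal form.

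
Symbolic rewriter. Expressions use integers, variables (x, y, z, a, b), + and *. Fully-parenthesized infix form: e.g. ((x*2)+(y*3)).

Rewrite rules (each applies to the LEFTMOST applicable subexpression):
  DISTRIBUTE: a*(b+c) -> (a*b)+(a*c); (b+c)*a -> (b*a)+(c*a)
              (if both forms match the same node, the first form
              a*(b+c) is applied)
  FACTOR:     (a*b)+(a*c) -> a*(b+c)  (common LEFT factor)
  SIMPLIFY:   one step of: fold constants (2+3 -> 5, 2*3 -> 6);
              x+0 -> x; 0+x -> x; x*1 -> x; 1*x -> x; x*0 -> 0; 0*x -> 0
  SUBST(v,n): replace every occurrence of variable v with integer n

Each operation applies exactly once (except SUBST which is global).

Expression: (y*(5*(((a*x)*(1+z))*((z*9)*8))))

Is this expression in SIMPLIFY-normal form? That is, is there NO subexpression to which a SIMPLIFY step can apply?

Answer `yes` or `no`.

Expression: (y*(5*(((a*x)*(1+z))*((z*9)*8))))
Scanning for simplifiable subexpressions (pre-order)...
  at root: (y*(5*(((a*x)*(1+z))*((z*9)*8)))) (not simplifiable)
  at R: (5*(((a*x)*(1+z))*((z*9)*8))) (not simplifiable)
  at RR: (((a*x)*(1+z))*((z*9)*8)) (not simplifiable)
  at RRL: ((a*x)*(1+z)) (not simplifiable)
  at RRLL: (a*x) (not simplifiable)
  at RRLR: (1+z) (not simplifiable)
  at RRR: ((z*9)*8) (not simplifiable)
  at RRRL: (z*9) (not simplifiable)
Result: no simplifiable subexpression found -> normal form.

Answer: yes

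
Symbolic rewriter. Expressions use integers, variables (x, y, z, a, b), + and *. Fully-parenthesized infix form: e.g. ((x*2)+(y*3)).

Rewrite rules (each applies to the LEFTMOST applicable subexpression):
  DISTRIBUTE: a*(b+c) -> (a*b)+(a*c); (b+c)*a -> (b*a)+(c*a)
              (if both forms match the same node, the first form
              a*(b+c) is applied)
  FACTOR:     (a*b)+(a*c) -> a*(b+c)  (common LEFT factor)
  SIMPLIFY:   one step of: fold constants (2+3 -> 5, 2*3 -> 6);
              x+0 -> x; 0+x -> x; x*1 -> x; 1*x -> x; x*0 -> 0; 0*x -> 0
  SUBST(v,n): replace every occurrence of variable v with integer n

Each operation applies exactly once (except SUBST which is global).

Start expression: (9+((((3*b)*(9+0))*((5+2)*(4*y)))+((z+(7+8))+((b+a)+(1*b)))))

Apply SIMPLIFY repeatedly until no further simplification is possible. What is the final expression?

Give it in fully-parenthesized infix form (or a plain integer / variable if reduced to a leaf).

Answer: (9+((((3*b)*9)*(7*(4*y)))+((z+15)+((b+a)+b))))

Derivation:
Start: (9+((((3*b)*(9+0))*((5+2)*(4*y)))+((z+(7+8))+((b+a)+(1*b)))))
Step 1: at RLLR: (9+0) -> 9; overall: (9+((((3*b)*(9+0))*((5+2)*(4*y)))+((z+(7+8))+((b+a)+(1*b))))) -> (9+((((3*b)*9)*((5+2)*(4*y)))+((z+(7+8))+((b+a)+(1*b)))))
Step 2: at RLRL: (5+2) -> 7; overall: (9+((((3*b)*9)*((5+2)*(4*y)))+((z+(7+8))+((b+a)+(1*b))))) -> (9+((((3*b)*9)*(7*(4*y)))+((z+(7+8))+((b+a)+(1*b)))))
Step 3: at RRLR: (7+8) -> 15; overall: (9+((((3*b)*9)*(7*(4*y)))+((z+(7+8))+((b+a)+(1*b))))) -> (9+((((3*b)*9)*(7*(4*y)))+((z+15)+((b+a)+(1*b)))))
Step 4: at RRRR: (1*b) -> b; overall: (9+((((3*b)*9)*(7*(4*y)))+((z+15)+((b+a)+(1*b))))) -> (9+((((3*b)*9)*(7*(4*y)))+((z+15)+((b+a)+b))))
Fixed point: (9+((((3*b)*9)*(7*(4*y)))+((z+15)+((b+a)+b))))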